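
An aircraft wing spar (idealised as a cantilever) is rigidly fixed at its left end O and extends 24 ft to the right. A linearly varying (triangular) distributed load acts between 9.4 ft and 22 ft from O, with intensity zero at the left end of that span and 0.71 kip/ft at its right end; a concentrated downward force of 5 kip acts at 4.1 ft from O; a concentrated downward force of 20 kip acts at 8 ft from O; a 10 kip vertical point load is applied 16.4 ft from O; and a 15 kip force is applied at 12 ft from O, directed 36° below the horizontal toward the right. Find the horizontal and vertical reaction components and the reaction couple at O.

O_x = -12.14 kip, O_y = 48.29 kip, M_O = 529.9 kip·ft

Resultant of the triangular load: ½ × 0.71 × 12.6 = 4.473 kip, acting at 17.8 ft from O (one-third of the span from the peak).
ΣF_x = 0: O_x + 15·cos36° = 0 → O_x = -12.14 kip.
ΣF_y = 0: O_y − ½·0.71·12.6 − 5 − 20 − 10 − 15·sin36° = 0 → O_y = 48.29 kip.
ΣM about O: M_O − (½·0.71·12.6)·17.8 − 5·4.1 − 20·8 − 10·16.4 − 15·sin36°·12 = 0 → M_O = 529.9 kip·ft.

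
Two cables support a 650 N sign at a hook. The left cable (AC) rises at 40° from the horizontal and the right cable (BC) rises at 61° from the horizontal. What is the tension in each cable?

ΣF_x = 0: −T_AC·cos40° + T_BC·cos61° = 0 → T_BC = 1.58009·T_AC.
ΣF_y = 0: T_AC·sin40° + T_BC·sin61° = 650.
Substitute: T_AC·(0.642788 + 1.58009·0.87462) = 650 → T_AC = 321.025 ≈ 321.0 N.
Then T_BC = 1.58009 × 321.025 = 507.2 N.

T_AC = 321.0 N, T_BC = 507.2 N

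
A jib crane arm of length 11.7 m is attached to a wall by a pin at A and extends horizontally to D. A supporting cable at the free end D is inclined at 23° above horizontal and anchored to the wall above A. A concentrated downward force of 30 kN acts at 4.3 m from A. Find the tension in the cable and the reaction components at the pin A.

ΣM about A: T·sin23°·11.7 − 30·4.3 = 0 → T = 129/(11.7·0.390731) = 28.218 ≈ 28.22 kN.
ΣF_x = 0: A_x − T·cos23° = 0 → A_x = 28.218 × 0.920505 = 25.97 kN.
ΣF_y = 0: A_y + T·sin23° − 30 = 0 → A_y = 30 − 28.218 × 0.390731 = 18.97 kN.

T = 28.22 kN, A_x = 25.97 kN, A_y = 18.97 kN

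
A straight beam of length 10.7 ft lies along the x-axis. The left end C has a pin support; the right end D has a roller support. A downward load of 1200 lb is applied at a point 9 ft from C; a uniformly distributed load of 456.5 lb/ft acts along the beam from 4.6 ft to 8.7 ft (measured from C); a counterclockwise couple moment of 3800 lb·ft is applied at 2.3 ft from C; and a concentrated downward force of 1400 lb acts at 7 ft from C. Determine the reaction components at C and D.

Resultant of the distributed load: 456.5 × 4.1 = 1871.65 lb at 6.65 ft from C.
Moments about C: D_y·10.7 − 1200·9 − (456.5·4.1)·6.65 + 3800 − 1400·7 = 0 → D_y = 29246.4725/10.7 = 2733.32 ≈ 2733 lb.
ΣF_y = 0: C_y + 2733.32 − 1200 − 456.5·4.1 − 1400 = 0 → C_y = 1738 lb.
ΣF_x = 0: no horizontal applied forces, so C_x = 0.

C_x = 0, C_y = 1738 lb, D_y = 2733 lb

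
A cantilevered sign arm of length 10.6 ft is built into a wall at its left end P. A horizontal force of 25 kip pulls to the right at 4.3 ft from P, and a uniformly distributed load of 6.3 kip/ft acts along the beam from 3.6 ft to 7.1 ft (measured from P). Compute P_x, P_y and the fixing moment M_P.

P_x = -25.00 kip, P_y = 22.05 kip, M_P = 118.0 kip·ft

Resultant of the distributed load: 6.3 × 3.5 = 22.05 kip at 5.35 ft from P.
ΣF_x = 0: P_x + 25 = 0 → P_x = -25.00 kip.
ΣF_y = 0: P_y − 6.3·3.5 = 0 → P_y = 22.05 kip.
ΣM about P: M_P − (6.3·3.5)·5.35 = 0 → M_P = 118.0 kip·ft.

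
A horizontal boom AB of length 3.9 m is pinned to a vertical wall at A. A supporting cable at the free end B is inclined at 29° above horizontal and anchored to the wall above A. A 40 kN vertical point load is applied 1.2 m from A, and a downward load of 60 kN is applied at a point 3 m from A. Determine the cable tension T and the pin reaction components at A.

T = 120.6 kN, A_x = 105.5 kN, A_y = 41.54 kN

ΣM about A: T·sin29°·3.9 − 40·1.2 − 60·3 = 0 → T = 228/(3.9·0.48481) = 120.586 ≈ 120.6 kN.
ΣF_x = 0: A_x − T·cos29° = 0 → A_x = 120.586 × 0.87462 = 105.5 kN.
ΣF_y = 0: A_y + T·sin29° − 40 − 60 = 0 → A_y = 100 − 120.586 × 0.48481 = 41.54 kN.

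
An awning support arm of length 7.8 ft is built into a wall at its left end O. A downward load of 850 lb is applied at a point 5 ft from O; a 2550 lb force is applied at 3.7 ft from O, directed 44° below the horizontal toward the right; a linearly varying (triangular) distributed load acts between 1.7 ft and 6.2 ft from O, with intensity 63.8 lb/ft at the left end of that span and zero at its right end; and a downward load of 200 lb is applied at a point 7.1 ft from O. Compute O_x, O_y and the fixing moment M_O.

O_x = -1834 lb, O_y = 2965 lb, M_O = 12680 lb·ft

Resultant of the triangular load: ½ × 63.8 × 4.5 = 143.55 lb, acting at 3.2 ft from O (one-third of the span from the peak).
ΣF_x = 0: O_x + 2550·cos44° = 0 → O_x = -1834 lb.
ΣF_y = 0: O_y − 850 − 2550·sin44° − ½·63.8·4.5 − 200 = 0 → O_y = 2965 lb.
ΣM about O: M_O − 850·5 − 2550·sin44°·3.7 − (½·63.8·4.5)·3.2 − 200·7.1 = 0 → M_O = 12680 lb·ft.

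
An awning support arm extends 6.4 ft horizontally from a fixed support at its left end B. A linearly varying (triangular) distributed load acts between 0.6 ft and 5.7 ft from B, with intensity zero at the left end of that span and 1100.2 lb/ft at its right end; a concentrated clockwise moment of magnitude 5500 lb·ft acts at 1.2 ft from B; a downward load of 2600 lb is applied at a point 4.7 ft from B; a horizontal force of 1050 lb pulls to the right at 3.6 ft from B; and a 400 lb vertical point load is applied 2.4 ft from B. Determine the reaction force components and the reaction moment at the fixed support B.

Resultant of the triangular load: ½ × 1100.2 × 5.1 = 2805.51 lb, acting at 4 ft from B (one-third of the span from the peak).
ΣF_x = 0: B_x + 1050 = 0 → B_x = -1050 lb.
ΣF_y = 0: B_y − ½·1100.2·5.1 − 2600 − 400 = 0 → B_y = 5806 lb.
ΣM about B: M_B − (½·1100.2·5.1)·4 − 5500 − 2600·4.7 − 400·2.4 = 0 → M_B = 29900 lb·ft.

B_x = -1050 lb, B_y = 5806 lb, M_B = 29900 lb·ft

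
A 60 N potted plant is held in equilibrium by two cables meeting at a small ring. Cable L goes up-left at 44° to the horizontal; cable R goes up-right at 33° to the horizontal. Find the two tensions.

ΣF_x = 0: −T_L·cos44° + T_R·cos33° = 0 → T_R = 0.857714·T_L.
ΣF_y = 0: T_L·sin44° + T_R·sin33° = 60.
Substitute: T_L·(0.694658 + 0.857714·0.544639) = 60 → T_L = 51.6439 ≈ 51.64 N.
Then T_R = 0.857714 × 51.6439 = 44.30 N.

T_L = 51.64 N, T_R = 44.30 N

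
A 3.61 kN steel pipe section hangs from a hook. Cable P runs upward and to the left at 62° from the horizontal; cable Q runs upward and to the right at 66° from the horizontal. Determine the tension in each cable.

ΣF_x = 0: −T_P·cos62° + T_Q·cos66° = 0 → T_Q = 1.15424·T_P.
ΣF_y = 0: T_P·sin62° + T_Q·sin66° = 3.61.
Substitute: T_P·(0.882948 + 1.15424·0.913545) = 3.61 → T_P = 1.86332 ≈ 1.863 kN.
Then T_Q = 1.15424 × 1.86332 = 2.151 kN.

T_P = 1.863 kN, T_Q = 2.151 kN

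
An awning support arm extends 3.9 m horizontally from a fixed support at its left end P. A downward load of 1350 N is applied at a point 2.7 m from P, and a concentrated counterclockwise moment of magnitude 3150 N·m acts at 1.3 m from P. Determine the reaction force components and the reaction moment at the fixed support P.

P_x = 0, P_y = 1350 N, M_P = 495.0 N·m

ΣF_x = 0: P_x = 0.
ΣF_y = 0: P_y − 1350 = 0 → P_y = 1350 N.
ΣM about P: M_P − 1350·2.7 + 3150 = 0 → M_P = 495.0 N·m.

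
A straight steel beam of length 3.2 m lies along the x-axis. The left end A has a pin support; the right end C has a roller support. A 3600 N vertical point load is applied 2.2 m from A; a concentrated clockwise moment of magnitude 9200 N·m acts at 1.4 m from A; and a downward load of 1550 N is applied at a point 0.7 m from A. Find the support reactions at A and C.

A_x = 0, A_y = -539.1 N, C_y = 5689 N

ΣM about A: C_y·3.2 − 3600·2.2 − 9200 − 1550·0.7 = 0 → C_y = 18205/3.2 = 5689.06 ≈ 5689 N.
ΣF_y = 0: A_y + 5689.06 − 3600 − 1550 = 0 → A_y = -539.1 N.
ΣF_x = 0: no horizontal applied forces, so A_x = 0.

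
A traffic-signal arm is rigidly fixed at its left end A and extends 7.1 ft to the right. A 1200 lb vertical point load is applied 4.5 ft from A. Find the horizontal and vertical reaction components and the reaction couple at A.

A_x = 0, A_y = 1200 lb, M_A = 5400 lb·ft

ΣF_x = 0: A_x = 0.
ΣF_y = 0: A_y − 1200 = 0 → A_y = 1200 lb.
ΣM about A: M_A − 1200·4.5 = 0 → M_A = 5400 lb·ft.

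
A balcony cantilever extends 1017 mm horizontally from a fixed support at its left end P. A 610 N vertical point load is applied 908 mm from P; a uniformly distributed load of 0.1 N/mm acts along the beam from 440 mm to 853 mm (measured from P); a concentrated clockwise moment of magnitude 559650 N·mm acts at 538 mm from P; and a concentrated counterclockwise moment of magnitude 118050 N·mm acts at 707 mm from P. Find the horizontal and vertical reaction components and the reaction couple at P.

P_x = 0, P_y = 651.3 N, M_P = 1022000 N·mm

Resultant of the distributed load: 0.1 × 413 = 41.3 N at 646.5 mm from P.
ΣF_x = 0: P_x = 0.
ΣF_y = 0: P_y − 610 − 0.1·413 = 0 → P_y = 651.3 N.
ΣM about P: M_P − 610·908 − (0.1·413)·646.5 − 559650 + 118050 = 0 → M_P = 1022000 N·mm.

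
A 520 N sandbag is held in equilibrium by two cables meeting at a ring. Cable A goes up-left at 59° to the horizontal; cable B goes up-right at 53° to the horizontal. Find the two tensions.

ΣF_x = 0: −T_A·cos59° + T_B·cos53° = 0 → T_B = 0.855808·T_A.
ΣF_y = 0: T_A·sin59° + T_B·sin53° = 520.
Substitute: T_A·(0.857167 + 0.855808·0.798636) = 520 → T_A = 337.521 ≈ 337.5 N.
Then T_B = 0.855808 × 337.521 = 288.9 N.

T_A = 337.5 N, T_B = 288.9 N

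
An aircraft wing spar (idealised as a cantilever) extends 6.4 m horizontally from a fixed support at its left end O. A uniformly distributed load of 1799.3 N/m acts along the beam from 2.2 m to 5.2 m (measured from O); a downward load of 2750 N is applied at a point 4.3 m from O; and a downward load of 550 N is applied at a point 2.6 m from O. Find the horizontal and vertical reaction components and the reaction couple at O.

O_x = 0, O_y = 8698 N, M_O = 33230 N·m

Resultant of the distributed load: 1799.3 × 3 = 5397.9 N at 3.7 m from O.
ΣF_x = 0: O_x = 0.
ΣF_y = 0: O_y − 1799.3·3 − 2750 − 550 = 0 → O_y = 8698 N.
ΣM about O: M_O − (1799.3·3)·3.7 − 2750·4.3 − 550·2.6 = 0 → M_O = 33230 N·m.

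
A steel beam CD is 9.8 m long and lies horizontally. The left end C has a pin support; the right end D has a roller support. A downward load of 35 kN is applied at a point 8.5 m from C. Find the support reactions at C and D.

ΣM about C: D_y·9.8 − 35·8.5 = 0 → D_y = 297.5/9.8 = 30.3571 ≈ 30.36 kN.
ΣF_y = 0: C_y + 30.3571 − 35 = 0 → C_y = 4.643 kN.
ΣF_x = 0: no horizontal applied forces, so C_x = 0.

C_x = 0, C_y = 4.643 kN, D_y = 30.36 kN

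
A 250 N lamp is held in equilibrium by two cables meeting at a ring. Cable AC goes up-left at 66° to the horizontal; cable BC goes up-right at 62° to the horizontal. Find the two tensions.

T_AC = 148.9 N, T_BC = 129.0 N

ΣF_x = 0: −T_AC·cos66° + T_BC·cos62° = 0 → T_BC = 0.866371·T_AC.
ΣF_y = 0: T_AC·sin66° + T_BC·sin62° = 250.
Substitute: T_AC·(0.913545 + 0.866371·0.882948) = 250 → T_AC = 148.942 ≈ 148.9 N.
Then T_BC = 0.866371 × 148.942 = 129.0 N.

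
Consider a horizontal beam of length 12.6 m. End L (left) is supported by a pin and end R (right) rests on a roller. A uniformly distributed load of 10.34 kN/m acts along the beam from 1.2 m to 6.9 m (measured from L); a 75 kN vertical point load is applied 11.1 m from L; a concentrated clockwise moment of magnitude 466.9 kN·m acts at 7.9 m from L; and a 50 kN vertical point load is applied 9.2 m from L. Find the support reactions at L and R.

Resultant of the distributed load: 10.34 × 5.7 = 58.938 kN at 4.05 m from L.
Moments about L: R_y·12.6 − (10.34·5.7)·4.05 − 75·11.1 − 466.9 − 50·9.2 = 0 → R_y = 1998.0989/12.6 = 158.579 ≈ 158.6 kN.
ΣF_y = 0: L_y + 158.579 − 10.34·5.7 − 75 − 50 = 0 → L_y = 25.36 kN.
ΣF_x = 0: no horizontal applied forces, so L_x = 0.

L_x = 0, L_y = 25.36 kN, R_y = 158.6 kN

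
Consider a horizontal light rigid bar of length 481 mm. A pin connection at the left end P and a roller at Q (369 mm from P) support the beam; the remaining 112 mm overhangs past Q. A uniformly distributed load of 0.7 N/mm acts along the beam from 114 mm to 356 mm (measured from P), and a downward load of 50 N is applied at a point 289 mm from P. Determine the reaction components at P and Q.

P_x = 0, P_y = 72.36 N, Q_y = 147.0 N

Resultant of the distributed load: 0.7 × 242 = 169.4 N at 235 mm from P.
Moments about P: Q_y·369 − (0.7·242)·235 − 50·289 = 0 → Q_y = 54259/369 = 147.043 ≈ 147.0 N.
ΣF_y = 0: P_y + 147.043 − 0.7·242 − 50 = 0 → P_y = 72.36 N.
ΣF_x = 0: no horizontal applied forces, so P_x = 0.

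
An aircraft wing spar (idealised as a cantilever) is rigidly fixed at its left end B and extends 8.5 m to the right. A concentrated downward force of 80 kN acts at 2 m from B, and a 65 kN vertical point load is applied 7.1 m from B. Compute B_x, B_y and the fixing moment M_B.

ΣF_x = 0: B_x = 0.
ΣF_y = 0: B_y − 80 − 65 = 0 → B_y = 145.0 kN.
ΣM about B: M_B − 80·2 − 65·7.1 = 0 → M_B = 621.5 kN·m.

B_x = 0, B_y = 145.0 kN, M_B = 621.5 kN·m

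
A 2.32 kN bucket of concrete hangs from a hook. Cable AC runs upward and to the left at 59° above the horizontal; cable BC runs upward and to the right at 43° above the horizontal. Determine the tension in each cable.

ΣF_x = 0: −T_AC·cos59° + T_BC·cos43° = 0 → T_BC = 0.704226·T_AC.
ΣF_y = 0: T_AC·sin59° + T_BC·sin43° = 2.32.
Substitute: T_AC·(0.857167 + 0.704226·0.681998) = 2.32 → T_AC = 1.73465 ≈ 1.735 kN.
Then T_BC = 0.704226 × 1.73465 = 1.222 kN.

T_AC = 1.735 kN, T_BC = 1.222 kN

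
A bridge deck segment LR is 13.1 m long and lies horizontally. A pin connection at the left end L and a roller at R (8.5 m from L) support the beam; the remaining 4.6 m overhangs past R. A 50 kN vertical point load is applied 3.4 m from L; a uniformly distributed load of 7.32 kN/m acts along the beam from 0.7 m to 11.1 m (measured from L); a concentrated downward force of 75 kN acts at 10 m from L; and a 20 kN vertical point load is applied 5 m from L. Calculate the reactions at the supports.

Resultant of the distributed load: 7.32 × 10.4 = 76.128 kN at 5.9 m from L.
ΣM about L: R_y·8.5 − 50·3.4 − (7.32·10.4)·5.9 − 75·10 − 20·5 = 0 → R_y = 1469.1552/8.5 = 172.842 ≈ 172.8 kN.
ΣF_y = 0: L_y + 172.842 − 50 − 7.32·10.4 − 75 − 20 = 0 → L_y = 48.29 kN.
ΣF_x = 0: no horizontal applied forces, so L_x = 0.

L_x = 0, L_y = 48.29 kN, R_y = 172.8 kN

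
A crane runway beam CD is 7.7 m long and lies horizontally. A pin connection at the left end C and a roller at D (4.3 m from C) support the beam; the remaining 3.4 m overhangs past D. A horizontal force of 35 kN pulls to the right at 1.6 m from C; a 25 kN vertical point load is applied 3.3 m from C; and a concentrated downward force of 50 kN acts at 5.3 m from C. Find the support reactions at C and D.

Taking moments about C: D_y·4.3 − 25·3.3 − 50·5.3 = 0 → D_y = 347.5/4.3 = 80.814 ≈ 80.81 kN.
ΣF_y = 0: C_y + 80.814 − 25 − 50 = 0 → C_y = -5.814 kN.
ΣF_x = 0: C_x + 35 = 0 → C_x = -35.00 kN.

C_x = -35.00 kN, C_y = -5.814 kN, D_y = 80.81 kN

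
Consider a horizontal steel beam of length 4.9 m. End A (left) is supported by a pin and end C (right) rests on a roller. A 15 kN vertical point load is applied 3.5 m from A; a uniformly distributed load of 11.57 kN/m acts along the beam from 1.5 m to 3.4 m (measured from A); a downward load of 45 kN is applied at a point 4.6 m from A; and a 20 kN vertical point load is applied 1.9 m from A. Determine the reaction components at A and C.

A_x = 0, A_y = 30.28 kN, C_y = 71.71 kN

Resultant of the distributed load: 11.57 × 1.9 = 21.983 kN at 2.45 m from A.
Moments about A: C_y·4.9 − 15·3.5 − (11.57·1.9)·2.45 − 45·4.6 − 20·1.9 = 0 → C_y = 351.35835/4.9 = 71.7058 ≈ 71.71 kN.
ΣF_y = 0: A_y + 71.7058 − 15 − 11.57·1.9 − 45 − 20 = 0 → A_y = 30.28 kN.
ΣF_x = 0: no horizontal applied forces, so A_x = 0.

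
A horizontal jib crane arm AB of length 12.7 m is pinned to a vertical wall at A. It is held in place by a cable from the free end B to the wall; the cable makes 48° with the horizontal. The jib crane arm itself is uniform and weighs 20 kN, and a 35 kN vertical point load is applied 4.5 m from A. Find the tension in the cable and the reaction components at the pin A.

ΣM about A: T·sin48°·12.7 − 20·6.35 − 35·4.5 = 0 → T = 284.5/(12.7·0.743145) = 30.1443 ≈ 30.14 kN.
ΣF_x = 0: A_x − T·cos48° = 0 → A_x = 30.1443 × 0.669131 = 20.17 kN.
ΣF_y = 0: A_y + T·sin48° − 20 − 35 = 0 → A_y = 55 − 30.1443 × 0.743145 = 32.60 kN.

T = 30.14 kN, A_x = 20.17 kN, A_y = 32.60 kN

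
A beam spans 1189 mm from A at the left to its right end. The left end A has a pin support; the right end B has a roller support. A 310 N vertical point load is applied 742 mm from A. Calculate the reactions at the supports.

A_x = 0, A_y = 116.5 N, B_y = 193.5 N

Moments about A: B_y·1189 − 310·742 = 0 → B_y = 230020/1189 = 193.457 ≈ 193.5 N.
ΣF_y = 0: A_y + 193.457 − 310 = 0 → A_y = 116.5 N.
ΣF_x = 0: no horizontal applied forces, so A_x = 0.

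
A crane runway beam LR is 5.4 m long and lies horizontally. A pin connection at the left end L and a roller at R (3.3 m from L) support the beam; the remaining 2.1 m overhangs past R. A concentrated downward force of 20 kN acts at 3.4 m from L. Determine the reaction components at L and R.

ΣM about L: R_y·3.3 − 20·3.4 = 0 → R_y = 68/3.3 = 20.6061 ≈ 20.61 kN.
ΣF_y = 0: L_y + 20.6061 − 20 = 0 → L_y = -0.6061 kN.
ΣF_x = 0: no horizontal applied forces, so L_x = 0.

L_x = 0, L_y = -0.6061 kN, R_y = 20.61 kN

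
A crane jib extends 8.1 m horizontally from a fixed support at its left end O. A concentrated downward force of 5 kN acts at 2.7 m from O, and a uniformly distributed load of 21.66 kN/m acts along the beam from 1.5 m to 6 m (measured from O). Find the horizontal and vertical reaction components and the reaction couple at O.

O_x = 0, O_y = 102.5 kN, M_O = 379.0 kN·m

Resultant of the distributed load: 21.66 × 4.5 = 97.47 kN at 3.75 m from O.
ΣF_x = 0: O_x = 0.
ΣF_y = 0: O_y − 5 − 21.66·4.5 = 0 → O_y = 102.5 kN.
ΣM about O: M_O − 5·2.7 − (21.66·4.5)·3.75 = 0 → M_O = 379.0 kN·m.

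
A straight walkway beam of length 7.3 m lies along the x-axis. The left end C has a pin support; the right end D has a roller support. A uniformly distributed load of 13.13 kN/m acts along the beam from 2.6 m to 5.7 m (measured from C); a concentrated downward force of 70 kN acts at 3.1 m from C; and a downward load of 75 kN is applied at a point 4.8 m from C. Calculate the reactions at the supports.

Resultant of the distributed load: 13.13 × 3.1 = 40.703 kN at 4.15 m from C.
Taking moments about C: D_y·7.3 − (13.13·3.1)·4.15 − 70·3.1 − 75·4.8 = 0 → D_y = 745.91745/7.3 = 102.18 ≈ 102.2 kN.
ΣF_y = 0: C_y + 102.18 − 13.13·3.1 − 70 − 75 = 0 → C_y = 83.52 kN.
ΣF_x = 0: no horizontal applied forces, so C_x = 0.

C_x = 0, C_y = 83.52 kN, D_y = 102.2 kN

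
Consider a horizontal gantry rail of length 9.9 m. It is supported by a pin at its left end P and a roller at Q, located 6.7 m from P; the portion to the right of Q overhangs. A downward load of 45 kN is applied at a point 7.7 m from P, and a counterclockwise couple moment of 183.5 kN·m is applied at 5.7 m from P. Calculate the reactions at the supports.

Moments about P: Q_y·6.7 − 45·7.7 + 183.5 = 0 → Q_y = 163/6.7 = 24.3284 ≈ 24.33 kN.
ΣF_y = 0: P_y + 24.3284 − 45 = 0 → P_y = 20.67 kN.
ΣF_x = 0: no horizontal applied forces, so P_x = 0.

P_x = 0, P_y = 20.67 kN, Q_y = 24.33 kN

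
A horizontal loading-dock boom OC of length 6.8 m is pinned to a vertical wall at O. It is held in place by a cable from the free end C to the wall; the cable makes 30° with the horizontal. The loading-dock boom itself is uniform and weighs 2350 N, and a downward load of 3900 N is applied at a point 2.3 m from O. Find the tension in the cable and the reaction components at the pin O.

ΣM about O: T·sin30°·6.8 − 2350·3.4 − 3900·2.3 = 0 → T = 16960/(6.8·0.5) = 4988.24 ≈ 4988 N.
ΣF_x = 0: O_x − T·cos30° = 0 → O_x = 4988.24 × 0.866025 = 4320 N.
ΣF_y = 0: O_y + T·sin30° − 2350 − 3900 = 0 → O_y = 6250 − 4988.24 × 0.5 = 3756 N.

T = 4988 N, O_x = 4320 N, O_y = 3756 N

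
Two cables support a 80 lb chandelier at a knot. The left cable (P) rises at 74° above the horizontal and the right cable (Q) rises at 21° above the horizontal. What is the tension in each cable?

ΣF_x = 0: −T_P·cos74° + T_Q·cos21° = 0 → T_Q = 0.295248·T_P.
ΣF_y = 0: T_P·sin74° + T_Q·sin21° = 80.
Substitute: T_P·(0.961262 + 0.295248·0.358368) = 80 → T_P = 74.9717 ≈ 74.97 lb.
Then T_Q = 0.295248 × 74.9717 = 22.14 lb.

T_P = 74.97 lb, T_Q = 22.14 lb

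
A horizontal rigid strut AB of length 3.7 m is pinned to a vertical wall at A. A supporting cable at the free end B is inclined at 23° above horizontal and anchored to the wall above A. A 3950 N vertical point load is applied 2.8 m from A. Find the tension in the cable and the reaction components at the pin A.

T = 7650 N, A_x = 7042 N, A_y = 960.8 N

ΣM about A: T·sin23°·3.7 − 3950·2.8 = 0 → T = 11060/(3.7·0.390731) = 7650.25 ≈ 7650 N.
ΣF_x = 0: A_x − T·cos23° = 0 → A_x = 7650.25 × 0.920505 = 7042 N.
ΣF_y = 0: A_y + T·sin23° − 3950 = 0 → A_y = 3950 − 7650.25 × 0.390731 = 960.8 N.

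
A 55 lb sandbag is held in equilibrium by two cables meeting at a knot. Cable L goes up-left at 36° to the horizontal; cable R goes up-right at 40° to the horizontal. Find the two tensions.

ΣF_x = 0: −T_L·cos36° + T_R·cos40° = 0 → T_R = 1.0561·T_L.
ΣF_y = 0: T_L·sin36° + T_R·sin40° = 55.
Substitute: T_L·(0.587785 + 1.0561·0.642788) = 55 → T_L = 43.4222 ≈ 43.42 lb.
Then T_R = 1.0561 × 43.4222 = 45.86 lb.

T_L = 43.42 lb, T_R = 45.86 lb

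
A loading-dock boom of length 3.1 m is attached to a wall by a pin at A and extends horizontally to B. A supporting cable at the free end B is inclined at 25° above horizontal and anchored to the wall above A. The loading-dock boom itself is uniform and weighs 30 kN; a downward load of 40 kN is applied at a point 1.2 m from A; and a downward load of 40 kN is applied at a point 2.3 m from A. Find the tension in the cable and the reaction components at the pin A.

ΣM about A: T·sin25°·3.1 − 30·1.55 − 40·1.2 − 40·2.3 = 0 → T = 186.5/(3.1·0.422618) = 142.354 ≈ 142.4 kN.
ΣF_x = 0: A_x − T·cos25° = 0 → A_x = 142.354 × 0.906308 = 129.0 kN.
ΣF_y = 0: A_y + T·sin25° − 30 − 40 − 40 = 0 → A_y = 110 − 142.354 × 0.422618 = 49.84 kN.

T = 142.4 kN, A_x = 129.0 kN, A_y = 49.84 kN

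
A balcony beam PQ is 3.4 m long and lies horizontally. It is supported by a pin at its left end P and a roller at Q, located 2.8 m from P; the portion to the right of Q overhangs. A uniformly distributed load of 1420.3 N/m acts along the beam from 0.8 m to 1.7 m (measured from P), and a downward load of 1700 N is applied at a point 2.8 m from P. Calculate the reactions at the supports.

P_x = 0, P_y = 707.6 N, Q_y = 2271 N

Resultant of the distributed load: 1420.3 × 0.9 = 1278.27 N at 1.25 m from P.
ΣM about P: Q_y·2.8 − (1420.3·0.9)·1.25 − 1700·2.8 = 0 → Q_y = 6357.8375/2.8 = 2270.66 ≈ 2271 N.
ΣF_y = 0: P_y + 2270.66 − 1420.3·0.9 − 1700 = 0 → P_y = 707.6 N.
ΣF_x = 0: no horizontal applied forces, so P_x = 0.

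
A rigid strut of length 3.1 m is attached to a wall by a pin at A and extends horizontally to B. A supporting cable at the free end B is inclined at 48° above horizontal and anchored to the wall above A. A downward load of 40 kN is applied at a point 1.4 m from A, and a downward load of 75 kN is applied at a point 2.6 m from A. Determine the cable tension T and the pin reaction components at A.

ΣM about A: T·sin48°·3.1 − 40·1.4 − 75·2.6 = 0 → T = 251/(3.1·0.743145) = 108.953 ≈ 109.0 kN.
ΣF_x = 0: A_x − T·cos48° = 0 → A_x = 108.953 × 0.669131 = 72.90 kN.
ΣF_y = 0: A_y + T·sin48° − 40 − 75 = 0 → A_y = 115 − 108.953 × 0.743145 = 34.03 kN.

T = 109.0 kN, A_x = 72.90 kN, A_y = 34.03 kN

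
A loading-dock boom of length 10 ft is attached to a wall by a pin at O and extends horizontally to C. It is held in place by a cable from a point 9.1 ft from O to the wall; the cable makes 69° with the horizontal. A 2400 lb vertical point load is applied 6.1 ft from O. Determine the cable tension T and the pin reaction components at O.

T = 1723 lb, O_x = 617.6 lb, O_y = 791.2 lb

ΣM about O: T·sin69°·9.1 − 2400·6.1 = 0 → T = 14640/(9.1·0.93358) = 1723.25 ≈ 1723 lb.
ΣF_x = 0: O_x − T·cos69° = 0 → O_x = 1723.25 × 0.358368 = 617.6 lb.
ΣF_y = 0: O_y + T·sin69° − 2400 = 0 → O_y = 2400 − 1723.25 × 0.93358 = 791.2 lb.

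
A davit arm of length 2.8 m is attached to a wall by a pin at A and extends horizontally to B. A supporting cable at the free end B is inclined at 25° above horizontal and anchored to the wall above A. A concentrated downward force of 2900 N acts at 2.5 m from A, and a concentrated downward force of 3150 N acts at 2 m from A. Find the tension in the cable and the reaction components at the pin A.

T = 11450 N, A_x = 10380 N, A_y = 1211 N

ΣM about A: T·sin25°·2.8 − 2900·2.5 − 3150·2 = 0 → T = 13550/(2.8·0.422618) = 11450.7 ≈ 11450 N.
ΣF_x = 0: A_x − T·cos25° = 0 → A_x = 11450.7 × 0.906308 = 10380 N.
ΣF_y = 0: A_y + T·sin25° − 2900 − 3150 = 0 → A_y = 6050 − 11450.7 × 0.422618 = 1211 N.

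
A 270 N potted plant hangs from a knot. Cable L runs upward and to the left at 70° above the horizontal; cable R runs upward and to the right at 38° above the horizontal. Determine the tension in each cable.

ΣF_x = 0: −T_L·cos70° + T_R·cos38° = 0 → T_R = 0.43403·T_L.
ΣF_y = 0: T_L·sin70° + T_R·sin38° = 270.
Substitute: T_L·(0.939693 + 0.43403·0.615661) = 270 → T_L = 223.712 ≈ 223.7 N.
Then T_R = 0.43403 × 223.712 = 97.10 N.

T_L = 223.7 N, T_R = 97.10 N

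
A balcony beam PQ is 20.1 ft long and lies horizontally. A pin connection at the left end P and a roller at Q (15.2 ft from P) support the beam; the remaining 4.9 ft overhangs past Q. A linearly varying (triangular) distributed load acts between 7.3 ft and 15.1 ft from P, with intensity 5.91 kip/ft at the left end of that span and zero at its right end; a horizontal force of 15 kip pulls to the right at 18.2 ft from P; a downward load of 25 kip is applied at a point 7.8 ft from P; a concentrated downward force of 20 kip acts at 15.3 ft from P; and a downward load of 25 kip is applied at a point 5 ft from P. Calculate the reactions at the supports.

Resultant of the triangular load: ½ × 5.91 × 7.8 = 23.049 kip, acting at 9.9 ft from P (one-third of the span from the peak).
ΣM about P: Q_y·15.2 − (½·5.91·7.8)·9.9 − 25·7.8 − 20·15.3 − 25·5 = 0 → Q_y = 854.1851/15.2 = 56.1964 ≈ 56.20 kip.
ΣF_y = 0: P_y + 56.1964 − ½·5.91·7.8 − 25 − 20 − 25 = 0 → P_y = 36.85 kip.
ΣF_x = 0: P_x + 15 = 0 → P_x = -15.00 kip.

P_x = -15.00 kip, P_y = 36.85 kip, Q_y = 56.20 kip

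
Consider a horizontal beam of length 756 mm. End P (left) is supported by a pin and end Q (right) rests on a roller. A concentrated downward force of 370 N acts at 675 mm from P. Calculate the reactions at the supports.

ΣM about P: Q_y·756 − 370·675 = 0 → Q_y = 249750/756 = 330.357 ≈ 330.4 N.
ΣF_y = 0: P_y + 330.357 − 370 = 0 → P_y = 39.64 N.
ΣF_x = 0: no horizontal applied forces, so P_x = 0.

P_x = 0, P_y = 39.64 N, Q_y = 330.4 N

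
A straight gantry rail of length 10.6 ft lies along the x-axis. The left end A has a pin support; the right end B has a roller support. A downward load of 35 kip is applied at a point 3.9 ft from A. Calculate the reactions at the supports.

Moments about A: B_y·10.6 − 35·3.9 = 0 → B_y = 136.5/10.6 = 12.8774 ≈ 12.88 kip.
ΣF_y = 0: A_y + 12.8774 − 35 = 0 → A_y = 22.12 kip.
ΣF_x = 0: no horizontal applied forces, so A_x = 0.

A_x = 0, A_y = 22.12 kip, B_y = 12.88 kip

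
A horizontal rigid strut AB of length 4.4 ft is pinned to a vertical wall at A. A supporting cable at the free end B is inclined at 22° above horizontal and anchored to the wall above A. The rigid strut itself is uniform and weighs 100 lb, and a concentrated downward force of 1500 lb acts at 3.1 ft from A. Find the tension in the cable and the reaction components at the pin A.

T = 2955 lb, A_x = 2739 lb, A_y = 493.2 lb

ΣM about A: T·sin22°·4.4 − 100·2.2 − 1500·3.1 = 0 → T = 4870/(4.4·0.374607) = 2954.61 ≈ 2955 lb.
ΣF_x = 0: A_x − T·cos22° = 0 → A_x = 2954.61 × 0.927184 = 2739 lb.
ΣF_y = 0: A_y + T·sin22° − 100 − 1500 = 0 → A_y = 1600 − 2954.61 × 0.374607 = 493.2 lb.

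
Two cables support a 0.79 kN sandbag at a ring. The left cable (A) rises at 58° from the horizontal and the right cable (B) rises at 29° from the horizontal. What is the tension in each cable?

ΣF_x = 0: −T_A·cos58° + T_B·cos29° = 0 → T_B = 0.605885·T_A.
ΣF_y = 0: T_A·sin58° + T_B·sin29° = 0.79.
Substitute: T_A·(0.848048 + 0.605885·0.48481) = 0.79 → T_A = 0.691898 ≈ 0.6919 kN.
Then T_B = 0.605885 × 0.691898 = 0.4192 kN.

T_A = 0.6919 kN, T_B = 0.4192 kN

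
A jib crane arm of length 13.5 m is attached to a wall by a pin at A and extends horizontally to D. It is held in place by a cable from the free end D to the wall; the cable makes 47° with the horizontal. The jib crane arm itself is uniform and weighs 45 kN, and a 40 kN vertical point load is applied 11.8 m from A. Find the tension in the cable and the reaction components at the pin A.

T = 78.57 kN, A_x = 53.59 kN, A_y = 27.54 kN

ΣM about A: T·sin47°·13.5 − 45·6.75 − 40·11.8 = 0 → T = 775.75/(13.5·0.731354) = 78.5707 ≈ 78.57 kN.
ΣF_x = 0: A_x − T·cos47° = 0 → A_x = 78.5707 × 0.681998 = 53.59 kN.
ΣF_y = 0: A_y + T·sin47° − 45 − 40 = 0 → A_y = 85 − 78.5707 × 0.731354 = 27.54 kN.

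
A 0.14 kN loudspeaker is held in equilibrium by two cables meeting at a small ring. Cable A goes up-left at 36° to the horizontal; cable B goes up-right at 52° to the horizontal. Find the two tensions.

T_A = 0.08625 kN, T_B = 0.1133 kN

ΣF_x = 0: −T_A·cos36° + T_B·cos52° = 0 → T_B = 1.31406·T_A.
ΣF_y = 0: T_A·sin36° + T_B·sin52° = 0.14.
Substitute: T_A·(0.587785 + 1.31406·0.788011) = 0.14 → T_A = 0.0862452 ≈ 0.08625 kN.
Then T_B = 1.31406 × 0.0862452 = 0.1133 kN.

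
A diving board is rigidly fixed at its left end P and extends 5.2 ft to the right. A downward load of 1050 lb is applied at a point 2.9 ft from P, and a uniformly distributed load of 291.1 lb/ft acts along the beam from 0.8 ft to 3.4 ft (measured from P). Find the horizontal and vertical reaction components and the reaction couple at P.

Resultant of the distributed load: 291.1 × 2.6 = 756.86 lb at 2.1 ft from P.
ΣF_x = 0: P_x = 0.
ΣF_y = 0: P_y − 1050 − 291.1·2.6 = 0 → P_y = 1807 lb.
ΣM about P: M_P − 1050·2.9 − (291.1·2.6)·2.1 = 0 → M_P = 4634 lb·ft.

P_x = 0, P_y = 1807 lb, M_P = 4634 lb·ft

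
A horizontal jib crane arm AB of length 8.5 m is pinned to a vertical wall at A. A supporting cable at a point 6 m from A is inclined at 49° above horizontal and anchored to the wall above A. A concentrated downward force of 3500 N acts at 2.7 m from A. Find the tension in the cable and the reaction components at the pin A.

T = 2087 N, A_x = 1369 N, A_y = 1925 N

ΣM about A: T·sin49°·6 − 3500·2.7 = 0 → T = 9450/(6·0.75471) = 2086.89 ≈ 2087 N.
ΣF_x = 0: A_x − T·cos49° = 0 → A_x = 2086.89 × 0.656059 = 1369 N.
ΣF_y = 0: A_y + T·sin49° − 3500 = 0 → A_y = 3500 − 2086.89 × 0.75471 = 1925 N.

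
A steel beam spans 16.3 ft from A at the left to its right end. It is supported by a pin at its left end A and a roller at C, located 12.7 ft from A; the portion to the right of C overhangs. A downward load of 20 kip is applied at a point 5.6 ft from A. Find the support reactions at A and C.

A_x = 0, A_y = 11.18 kip, C_y = 8.819 kip

Moments about A: C_y·12.7 − 20·5.6 = 0 → C_y = 112/12.7 = 8.8189 ≈ 8.819 kip.
ΣF_y = 0: A_y + 8.8189 − 20 = 0 → A_y = 11.18 kip.
ΣF_x = 0: no horizontal applied forces, so A_x = 0.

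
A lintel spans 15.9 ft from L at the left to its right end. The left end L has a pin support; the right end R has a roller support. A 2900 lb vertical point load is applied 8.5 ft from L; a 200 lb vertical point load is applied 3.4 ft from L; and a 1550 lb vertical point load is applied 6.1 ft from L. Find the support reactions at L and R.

Moments about L: R_y·15.9 − 2900·8.5 − 200·3.4 − 1550·6.1 = 0 → R_y = 34785/15.9 = 2187.74 ≈ 2188 lb.
ΣF_y = 0: L_y + 2187.74 − 2900 − 200 − 1550 = 0 → L_y = 2462 lb.
ΣF_x = 0: no horizontal applied forces, so L_x = 0.

L_x = 0, L_y = 2462 lb, R_y = 2188 lb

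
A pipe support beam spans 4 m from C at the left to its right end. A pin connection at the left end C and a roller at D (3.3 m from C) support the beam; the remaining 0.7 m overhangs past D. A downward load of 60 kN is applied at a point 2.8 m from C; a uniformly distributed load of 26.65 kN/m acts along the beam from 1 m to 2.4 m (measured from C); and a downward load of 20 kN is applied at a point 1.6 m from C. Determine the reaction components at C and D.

Resultant of the distributed load: 26.65 × 1.4 = 37.31 kN at 1.7 m from C.
Taking moments about C: D_y·3.3 − 60·2.8 − (26.65·1.4)·1.7 − 20·1.6 = 0 → D_y = 263.427/3.3 = 79.8264 ≈ 79.83 kN.
ΣF_y = 0: C_y + 79.8264 − 60 − 26.65·1.4 − 20 = 0 → C_y = 37.48 kN.
ΣF_x = 0: no horizontal applied forces, so C_x = 0.

C_x = 0, C_y = 37.48 kN, D_y = 79.83 kN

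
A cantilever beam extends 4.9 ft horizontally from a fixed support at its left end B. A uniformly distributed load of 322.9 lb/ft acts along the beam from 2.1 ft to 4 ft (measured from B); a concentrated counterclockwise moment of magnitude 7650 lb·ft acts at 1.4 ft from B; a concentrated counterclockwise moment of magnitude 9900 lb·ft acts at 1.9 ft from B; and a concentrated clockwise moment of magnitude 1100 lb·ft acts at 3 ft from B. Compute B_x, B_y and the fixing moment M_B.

B_x = 0, B_y = 613.5 lb, M_B = -14580 lb·ft

Resultant of the distributed load: 322.9 × 1.9 = 613.51 lb at 3.05 ft from B.
ΣF_x = 0: B_x = 0.
ΣF_y = 0: B_y − 322.9·1.9 = 0 → B_y = 613.5 lb.
ΣM about B: M_B − (322.9·1.9)·3.05 + 7650 + 9900 − 1100 = 0 → M_B = -14580 lb·ft.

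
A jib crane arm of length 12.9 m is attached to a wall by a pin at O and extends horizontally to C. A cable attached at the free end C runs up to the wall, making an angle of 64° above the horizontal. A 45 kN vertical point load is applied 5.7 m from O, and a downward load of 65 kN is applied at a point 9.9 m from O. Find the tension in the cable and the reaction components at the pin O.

ΣM about O: T·sin64°·12.9 − 45·5.7 − 65·9.9 = 0 → T = 900/(12.9·0.898794) = 77.6234 ≈ 77.62 kN.
ΣF_x = 0: O_x − T·cos64° = 0 → O_x = 77.6234 × 0.438371 = 34.03 kN.
ΣF_y = 0: O_y + T·sin64° − 45 − 65 = 0 → O_y = 110 − 77.6234 × 0.898794 = 40.23 kN.

T = 77.62 kN, O_x = 34.03 kN, O_y = 40.23 kN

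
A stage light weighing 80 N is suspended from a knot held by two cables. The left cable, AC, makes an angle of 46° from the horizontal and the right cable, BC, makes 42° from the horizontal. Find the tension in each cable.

ΣF_x = 0: −T_AC·cos46° + T_BC·cos42° = 0 → T_BC = 0.934755·T_AC.
ΣF_y = 0: T_AC·sin46° + T_BC·sin42° = 80.
Substitute: T_AC·(0.71934 + 0.934755·0.669131) = 80 → T_AC = 59.4878 ≈ 59.49 N.
Then T_BC = 0.934755 × 59.4878 = 55.61 N.

T_AC = 59.49 N, T_BC = 55.61 N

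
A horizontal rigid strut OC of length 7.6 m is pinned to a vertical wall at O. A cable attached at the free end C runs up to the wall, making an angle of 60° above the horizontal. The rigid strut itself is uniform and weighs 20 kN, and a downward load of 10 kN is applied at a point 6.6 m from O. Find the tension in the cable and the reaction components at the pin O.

ΣM about O: T·sin60°·7.6 − 20·3.8 − 10·6.6 = 0 → T = 142/(7.6·0.866025) = 21.5747 ≈ 21.57 kN.
ΣF_x = 0: O_x − T·cos60° = 0 → O_x = 21.5747 × 0.5 = 10.79 kN.
ΣF_y = 0: O_y + T·sin60° − 20 − 10 = 0 → O_y = 30 − 21.5747 × 0.866025 = 11.32 kN.

T = 21.57 kN, O_x = 10.79 kN, O_y = 11.32 kN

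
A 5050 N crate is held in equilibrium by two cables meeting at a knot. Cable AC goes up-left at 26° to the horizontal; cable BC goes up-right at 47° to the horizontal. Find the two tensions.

T_AC = 3601 N, T_BC = 4746 N

ΣF_x = 0: −T_AC·cos26° + T_BC·cos47° = 0 → T_BC = 1.31788·T_AC.
ΣF_y = 0: T_AC·sin26° + T_BC·sin47° = 5050.
Substitute: T_AC·(0.438371 + 1.31788·0.731354) = 5050 → T_AC = 3601.46 ≈ 3601 N.
Then T_BC = 1.31788 × 3601.46 = 4746 N.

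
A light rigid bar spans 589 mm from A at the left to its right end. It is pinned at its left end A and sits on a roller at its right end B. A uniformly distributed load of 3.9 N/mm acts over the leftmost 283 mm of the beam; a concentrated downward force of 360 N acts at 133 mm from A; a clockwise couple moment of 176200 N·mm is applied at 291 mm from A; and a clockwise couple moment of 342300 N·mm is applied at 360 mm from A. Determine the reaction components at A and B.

Resultant of the distributed load: 3.9 × 283 = 1103.7 N at 141.5 mm from A.
Taking moments about A: B_y·589 − (3.9·283)·141.5 − 360·133 − 176200 − 342300 = 0 → B_y = 722553.55/589 = 1226.75 ≈ 1227 N.
ΣF_y = 0: A_y + 1226.75 − 3.9·283 − 360 = 0 → A_y = 237.0 N.
ΣF_x = 0: no horizontal applied forces, so A_x = 0.

A_x = 0, A_y = 237.0 N, B_y = 1227 N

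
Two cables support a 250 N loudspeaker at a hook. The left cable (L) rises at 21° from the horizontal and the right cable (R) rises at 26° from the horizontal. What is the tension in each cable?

T_L = 307.2 N, T_R = 319.1 N

ΣF_x = 0: −T_L·cos21° + T_R·cos26° = 0 → T_R = 1.0387·T_L.
ΣF_y = 0: T_L·sin21° + T_R·sin26° = 250.
Substitute: T_L·(0.358368 + 1.0387·0.438371) = 250 → T_L = 307.237 ≈ 307.2 N.
Then T_R = 1.0387 × 307.237 = 319.1 N.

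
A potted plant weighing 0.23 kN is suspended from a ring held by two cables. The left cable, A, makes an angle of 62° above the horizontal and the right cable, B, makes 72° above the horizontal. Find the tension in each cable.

ΣF_x = 0: −T_A·cos62° + T_B·cos72° = 0 → T_B = 1.51924·T_A.
ΣF_y = 0: T_A·sin62° + T_B·sin72° = 0.23.
Substitute: T_A·(0.882948 + 1.51924·0.951057) = 0.23 → T_A = 0.0988044 ≈ 0.09880 kN.
Then T_B = 1.51924 × 0.0988044 = 0.1501 kN.

T_A = 0.09880 kN, T_B = 0.1501 kN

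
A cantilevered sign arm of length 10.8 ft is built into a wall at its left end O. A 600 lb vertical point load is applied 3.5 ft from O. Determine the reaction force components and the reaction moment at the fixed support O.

O_x = 0, O_y = 600.0 lb, M_O = 2100 lb·ft

ΣF_x = 0: O_x = 0.
ΣF_y = 0: O_y − 600 = 0 → O_y = 600.0 lb.
ΣM about O: M_O − 600·3.5 = 0 → M_O = 2100 lb·ft.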